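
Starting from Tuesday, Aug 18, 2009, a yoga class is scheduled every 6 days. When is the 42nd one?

Apr 21, 2010

The 42nd occurrence is 41 intervals after the first: 41 × 6 = 246 days after Aug 18, 2009.
Aug has 31 days — 13 days to the end of Aug leaves 233.
Sep has 30 days (203 left).
Oct has 31 days (172 left).
Nov has 30 days (142 left).
Dec has 31 days (111 left).
Jan has 31 days (80 left).
Feb has 28 days (52 left).
Mar has 31 days (21 left).
21 days into Apr → Apr 21, 2010.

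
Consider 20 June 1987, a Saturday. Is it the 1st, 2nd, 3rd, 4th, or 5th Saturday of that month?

Day 20 falls in week ⌈20/7⌉ of the month.
Days 1–7 hold the 1st Saturday, 8–14 the 2nd, 15–21 the 3rd, 22–28 the 4th, 29–31 the 5th.
20 is in the range for the 3rd.

3rd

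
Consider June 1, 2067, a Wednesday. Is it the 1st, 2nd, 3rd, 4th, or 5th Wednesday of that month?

Day 1 falls in week ⌈1/7⌉ of the month.
Days 1–7 hold the 1st Wednesday, 8–14 the 2nd, 15–21 the 3rd, 22–28 the 4th, 29–31 the 5th.
1 is in the range for the 1st.

1st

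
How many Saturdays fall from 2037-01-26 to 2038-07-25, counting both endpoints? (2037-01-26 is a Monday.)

2037-01-26 is a Monday; the first Saturday on or after it is 2037-01-31 (5 days later).
From 2037-01-31 to 2038-07-25: 334 + 206 = 540 days (rest of 2037, to 2038-07-25 in 2038).
540 ÷ 7 = 77 full weeks with remainder 1, so 77 more Saturdays after the first → 78.

78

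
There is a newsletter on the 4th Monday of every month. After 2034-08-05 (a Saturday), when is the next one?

2034-08-28

August 2034 starts on a Tuesday; its first Monday is the 7th, so the 4th Monday is the 28th — 2034-08-28.
2034-08-28 is after 2034-08-05, so that is the next one.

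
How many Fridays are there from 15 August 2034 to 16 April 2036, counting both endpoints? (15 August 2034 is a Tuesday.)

15 August 2034 is a Tuesday; the first Friday on or after it is 18 August 2034 (3 days later).
From 18 August 2034 to 16 April 2036: 135 + 365 + 107 = 607 days (rest of 2034, 2035, to 16 April 2036 in 2036).
607 ÷ 7 = 86 full weeks with remainder 5, so 86 more Fridays after the first → 87.

87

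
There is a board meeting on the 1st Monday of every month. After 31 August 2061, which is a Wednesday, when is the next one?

5 September 2061

August 2061 starts on a Monday, so its 1st Monday is 1 August 2061.
That is not after 31 August 2061, so look at September 2061.
September 2061 starts on a Thursday, so its 1st Monday is 5 September 2061 (4 days in).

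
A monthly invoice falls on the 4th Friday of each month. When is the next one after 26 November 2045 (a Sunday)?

November 2045 starts on a Wednesday; its first Friday is the 3rd, so the 4th Friday is the 24th — 24 November 2045.
That is not after 26 November 2045, so look at December 2045.
December 2045 starts on a Friday; its first Friday is the 1st, so the 4th Friday is the 22nd — 22 December 2045.

22 December 2045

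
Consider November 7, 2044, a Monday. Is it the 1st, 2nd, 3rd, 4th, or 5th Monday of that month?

1st

Day 7 falls in week ⌈7/7⌉ of the month.
Days 1–7 hold the 1st Monday, 8–14 the 2nd, 15–21 the 3rd, 22–28 the 4th, 29–31 the 5th.
7 is in the range for the 1st.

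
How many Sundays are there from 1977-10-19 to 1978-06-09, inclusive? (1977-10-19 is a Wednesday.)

1977-10-19 is a Wednesday; the first Sunday on or after it is 1977-10-23 (4 days later).
From 1977-10-23 to 1978-06-09: 8 + 30 + 31 + 31 + 28 + 31 + 30 + 31 + 9 = 229 days (rest of October, November, December, January, February, March, April, May, June).
229 ÷ 7 = 32 full weeks with remainder 5, so 32 more Sundays after the first → 33.

33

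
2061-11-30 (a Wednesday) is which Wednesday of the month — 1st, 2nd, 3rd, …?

5th

Day 30 falls in week ⌈30/7⌉ of the month.
Days 1–7 hold the 1st Wednesday, 8–14 the 2nd, 15–21 the 3rd, 22–28 the 4th, 29–31 the 5th.
30 is in the range for the 5th.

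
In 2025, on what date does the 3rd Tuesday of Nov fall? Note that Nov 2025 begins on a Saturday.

Nov 18, 2025

Nov 2025 begins on a Saturday, so the first Tuesday is Nov 4 (3 days later).
The 3rd Tuesday is 2 weeks later: 4 + 14 = 18.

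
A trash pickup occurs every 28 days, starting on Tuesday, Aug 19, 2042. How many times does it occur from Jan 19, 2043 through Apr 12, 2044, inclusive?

Occurrences land 28·i days after Aug 19, 2042 for i = 0, 1, 2, …
Jan 19, 2043 is 153 days after the start; 153 ÷ 28 = 5 remainder 13; since the remainder is 13, round up to i = 6. First occurrence in the window: #7 on Feb 3, 2043 (6×28 = 168 days in).
Apr 12, 2044 is 602 days after the start; 602 ÷ 28 = 21 remainder 14. Last occurrence in the window: #22 on Mar 29, 2044.
Occurrences #7 through #22: 16 in total.

16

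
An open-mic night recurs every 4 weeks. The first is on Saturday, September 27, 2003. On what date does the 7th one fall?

March 13, 2004

The 7th occurrence is 6 intervals after the first: 6 × 28 = 168 days after September 27, 2003.
September has 30 days — 3 days to the end of September leaves 165.
October has 31 days (134 left).
November has 30 days (104 left).
December has 31 days (73 left).
January has 31 days (42 left).
February has 29 days (13 left).
13 days into March → March 13, 2004.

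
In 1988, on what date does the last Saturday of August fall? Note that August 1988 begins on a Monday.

27 August 1988

August 1988 begins on a Monday, so the first Saturday is August 6 (5 days later).
August 1988 has 31 days. Adding weeks: 6, 13, 20, 27 — the last one ≤ 31 is the 27th.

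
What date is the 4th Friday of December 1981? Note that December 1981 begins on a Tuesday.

1981-12-25

December 1981 begins on a Tuesday, so the first Friday is December 4 (3 days later).
The 4th Friday is 3 weeks later: 4 + 21 = 25.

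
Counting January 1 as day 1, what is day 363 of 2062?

January has 31 days (363 − 31 = 332 remain).
February has 28 days (332 − 28 = 304 remain).
March has 31 days (304 − 31 = 273 remain).
April has 30 days (273 − 30 = 243 remain).
May has 31 days (243 − 31 = 212 remain).
June has 30 days (212 − 30 = 182 remain).
July has 31 days (182 − 31 = 151 remain).
August has 31 days (151 − 31 = 120 remain).
September has 30 days (120 − 30 = 90 remain).
October has 31 days (90 − 31 = 59 remain).
November has 30 days (59 − 30 = 29 remain).
29 into December → December 29.

December 29, 2062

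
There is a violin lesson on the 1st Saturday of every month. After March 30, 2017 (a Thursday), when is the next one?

April 1, 2017

March 2017 starts on a Wednesday, so its 1st Saturday is March 4, 2017 (3 days in).
That is not after March 30, 2017, so look at April 2017.
April 2017 starts on a Saturday, so its 1st Saturday is April 1, 2017.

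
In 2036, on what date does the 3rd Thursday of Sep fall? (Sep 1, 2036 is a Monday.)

Sep 18, 2036

Sep 2036 begins on a Monday, so the first Thursday is Sep 4 (3 days later).
The 3rd Thursday is 2 weeks later: 4 + 14 = 18.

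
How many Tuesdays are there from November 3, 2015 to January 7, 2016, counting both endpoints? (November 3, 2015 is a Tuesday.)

November 3, 2015 is a Tuesday; the first Tuesday on or after it is November 3, 2015.
From November 3, 2015 to January 7, 2016: 27 + 31 + 7 = 65 days (rest of November, December, January).
65 ÷ 7 = 9 full weeks with remainder 2, so 9 more Tuesdays after the first → 10.

10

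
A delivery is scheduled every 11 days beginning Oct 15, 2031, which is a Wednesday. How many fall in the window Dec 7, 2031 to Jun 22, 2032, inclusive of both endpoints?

18

Occurrences land 11·i days after Oct 15, 2031 for i = 0, 1, 2, …
Dec 7, 2031 is 53 days after the start; 53 ÷ 11 = 4 remainder 9; since the remainder is 9, round up to i = 5. First occurrence in the window: #6 on Dec 9, 2031 (5×11 = 55 days in).
Jun 22, 2032 is 251 days after the start; 251 ÷ 11 = 22 remainder 9. Last occurrence in the window: #23 on Jun 13, 2032.
Occurrences #6 through #23: 18 in total.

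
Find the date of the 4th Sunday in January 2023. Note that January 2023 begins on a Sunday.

January 22, 2023

January 2023 begins on a Sunday, so the first Sunday is January 1.
The 4th Sunday is 3 weeks later: 1 + 21 = 22.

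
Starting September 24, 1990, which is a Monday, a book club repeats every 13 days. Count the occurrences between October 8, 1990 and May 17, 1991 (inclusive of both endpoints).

17

Occurrences land 13·i days after September 24, 1990 for i = 0, 1, 2, …
October 8, 1990 is 14 days after the start; 14 ÷ 13 = 1 remainder 1; since the remainder is 1, round up to i = 2. First occurrence in the window: #3 on October 20, 1990 (2×13 = 26 days in).
May 17, 1991 is 235 days after the start; 235 ÷ 13 = 18 remainder 1. Last occurrence in the window: #19 on May 16, 1991.
Occurrences #3 through #19: 17 in total.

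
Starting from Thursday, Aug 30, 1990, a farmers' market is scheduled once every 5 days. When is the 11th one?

Oct 19, 1990

The 11th occurrence is 10 intervals after the first: 10 × 5 = 50 days after Aug 30, 1990.
Aug has 31 days — 1 day to the end of Aug leaves 49.
Sep has 30 days (19 left).
19 days into Oct → Oct 19, 1990.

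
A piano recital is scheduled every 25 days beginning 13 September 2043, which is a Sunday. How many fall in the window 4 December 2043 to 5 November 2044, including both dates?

13

Occurrences land 25·i days after 13 September 2043 for i = 0, 1, 2, …
4 December 2043 is 82 days after the start; 82 ÷ 25 = 3 remainder 7; since the remainder is 7, round up to i = 4. First occurrence in the window: #5 on 22 December 2043 (4×25 = 100 days in).
5 November 2044 is 419 days after the start; 419 ÷ 25 = 16 remainder 19. Last occurrence in the window: #17 on 17 October 2044.
Occurrences #5 through #17: 13 in total.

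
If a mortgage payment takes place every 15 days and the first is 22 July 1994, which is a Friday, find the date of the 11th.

The 11th occurrence is 10 intervals after the first: 10 × 15 = 150 days after 22 July 1994.
July has 31 days — 9 days to the end of July leaves 141.
August has 31 days (110 left).
September has 30 days (80 left).
October has 31 days (49 left).
November has 30 days (19 left).
19 days into December → 19 December 1994.

19 December 1994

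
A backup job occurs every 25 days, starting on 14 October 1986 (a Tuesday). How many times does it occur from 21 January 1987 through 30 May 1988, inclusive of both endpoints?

Occurrences land 25·i days after 14 October 1986 for i = 0, 1, 2, …
21 January 1987 is 99 days after the start; 99 ÷ 25 = 3 remainder 24; since the remainder is 24, round up to i = 4. First occurrence in the window: #5 on 22 January 1987 (4×25 = 100 days in).
30 May 1988 is 594 days after the start; 594 ÷ 25 = 23 remainder 19. Last occurrence in the window: #24 on 11 May 1988.
Occurrences #5 through #24: 20 in total.

20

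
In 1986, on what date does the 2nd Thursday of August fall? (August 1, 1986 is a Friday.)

August 1986 begins on a Friday, so the first Thursday is August 7 (6 days later).
The 2nd Thursday is 1 weeks later: 7 + 7 = 14.

14 August 1986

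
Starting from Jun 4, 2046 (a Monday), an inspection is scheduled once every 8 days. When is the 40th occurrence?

Apr 12, 2047

The 40th occurrence is 39 intervals after the first: 39 × 8 = 312 days after Jun 4, 2046.
Jun has 30 days — 26 days to the end of Jun leaves 286.
Jul has 31 days (255 left).
Aug has 31 days (224 left).
Sep has 30 days (194 left).
Oct has 31 days (163 left).
Nov has 30 days (133 left).
Dec has 31 days (102 left).
Jan has 31 days (71 left).
Feb has 28 days (43 left).
Mar has 31 days (12 left).
12 days into Apr → Apr 12, 2047.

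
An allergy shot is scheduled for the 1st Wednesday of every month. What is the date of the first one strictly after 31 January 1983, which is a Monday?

2 February 1983

January 1983 starts on a Saturday, so its 1st Wednesday is 5 January 1983 (4 days in).
That is not after 31 January 1983, so look at February 1983.
February 1983 starts on a Tuesday, so its 1st Wednesday is 2 February 1983 (1 day in).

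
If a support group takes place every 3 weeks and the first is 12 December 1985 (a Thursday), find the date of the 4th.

13 February 1986

The 4th occurrence is 3 intervals after the first: 3 × 21 = 63 days after 12 December 1985.
December has 31 days — 19 days to the end of December leaves 44.
January has 31 days (13 left).
13 days into February → 13 February 1986.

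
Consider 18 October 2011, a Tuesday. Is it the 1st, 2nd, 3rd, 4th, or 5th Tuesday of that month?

Day 18 falls in week ⌈18/7⌉ of the month.
Days 1–7 hold the 1st Tuesday, 8–14 the 2nd, 15–21 the 3rd, 22–28 the 4th, 29–31 the 5th.
18 is in the range for the 3rd.

3rd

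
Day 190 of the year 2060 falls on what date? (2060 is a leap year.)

Jul 8, 2060

Jan has 31 days (190 − 31 = 159 remain).
Feb has 29 days (159 − 29 = 130 remain).
Mar has 31 days (130 − 31 = 99 remain).
Apr has 30 days (99 − 30 = 69 remain).
May has 31 days (69 − 31 = 38 remain).
Jun has 30 days (38 − 30 = 8 remain).
8 into Jul → Jul 8.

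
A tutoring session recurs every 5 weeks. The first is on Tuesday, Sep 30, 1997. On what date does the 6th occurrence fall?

Mar 24, 1998

The 6th occurrence is 5 intervals after the first: 5 × 35 = 175 days after Sep 30, 1997.
Sep has 30 days — 0 days to the end of Sep leaves 175.
Oct has 31 days (144 left).
Nov has 30 days (114 left).
Dec has 31 days (83 left).
Jan has 31 days (52 left).
Feb has 28 days (24 left).
24 days into Mar → Mar 24, 1998.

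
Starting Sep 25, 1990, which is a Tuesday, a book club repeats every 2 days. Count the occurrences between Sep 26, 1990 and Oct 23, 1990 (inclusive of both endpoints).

14

Occurrences land 2·i days after Sep 25, 1990 for i = 0, 1, 2, …
Sep 26, 1990 is 1 day after the start; 1 ÷ 2 = 0 remainder 1; since the remainder is 1, round up to i = 1. First occurrence in the window: #2 on Sep 27, 1990 (1×2 = 2 days in).
Oct 23, 1990 is 28 days after the start; 28 ÷ 2 = 14 remainder 0. Last occurrence in the window: #15 on Oct 23, 1990.
Occurrences #2 through #15: 14 in total.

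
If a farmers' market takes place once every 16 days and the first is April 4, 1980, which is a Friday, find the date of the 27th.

May 25, 1981

The 27th occurrence is 26 intervals after the first: 26 × 16 = 416 days after April 4, 1980.
April has 30 days — 26 days to the end of April leaves 390.
May has 31 days (359 left).
June has 30 days (329 left).
July has 31 days (298 left).
August has 31 days (267 left).
September has 30 days (237 left).
October has 31 days (206 left).
November has 30 days (176 left).
December has 31 days (145 left).
January has 31 days (114 left).
February has 28 days (86 left).
March has 31 days (55 left).
April has 30 days (25 left).
25 days into May → May 25, 1981.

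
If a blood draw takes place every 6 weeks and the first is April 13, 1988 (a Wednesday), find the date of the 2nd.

May 25, 1988

The 2nd occurrence is 1 interval after the first: 1 × 42 = 42 days after April 13, 1988.
April has 30 days — 17 days to the end of April leaves 25.
25 days into May → May 25, 1988.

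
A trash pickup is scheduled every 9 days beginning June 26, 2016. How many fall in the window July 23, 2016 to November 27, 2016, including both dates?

Occurrences land 9·i days after June 26, 2016 for i = 0, 1, 2, …
July 23, 2016 is 27 days after the start; 27 ÷ 9 = 3 remainder 0. First occurrence in the window: #4 on July 23, 2016 (3×9 = 27 days in).
November 27, 2016 is 154 days after the start; 154 ÷ 9 = 17 remainder 1. Last occurrence in the window: #18 on November 26, 2016.
Occurrences #4 through #18: 15 in total.

15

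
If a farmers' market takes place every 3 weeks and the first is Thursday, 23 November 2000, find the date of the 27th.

23 May 2002

The 27th occurrence is 26 intervals after the first: 26 × 21 = 546 days after 23 November 2000.
November has 30 days — 7 days to the end of November leaves 539.
From end of November to end of 2000 is 31 days (508 left).
2001 has 365 days (143 left).
January has 31 days (112 left).
February has 28 days (84 left).
March has 31 days (53 left).
April has 30 days (23 left).
23 days into May → 23 May 2002.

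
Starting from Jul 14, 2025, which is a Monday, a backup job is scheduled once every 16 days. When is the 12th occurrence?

Jan 6, 2026

The 12th occurrence is 11 intervals after the first: 11 × 16 = 176 days after Jul 14, 2025.
Jul has 31 days — 17 days to the end of Jul leaves 159.
Aug has 31 days (128 left).
Sep has 30 days (98 left).
Oct has 31 days (67 left).
Nov has 30 days (37 left).
Dec has 31 days (6 left).
6 days into Jan → Jan 6, 2026.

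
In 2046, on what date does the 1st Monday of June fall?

June 4, 2046

June 2046 begins on a Friday, so the first Monday is June 4 (3 days later).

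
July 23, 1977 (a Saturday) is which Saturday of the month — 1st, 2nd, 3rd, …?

Day 23 falls in week ⌈23/7⌉ of the month.
Days 1–7 hold the 1st Saturday, 8–14 the 2nd, 15–21 the 3rd, 22–28 the 4th, 29–31 the 5th.
23 is in the range for the 4th.

4th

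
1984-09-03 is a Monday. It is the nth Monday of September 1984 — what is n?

Day 3 falls in week ⌈3/7⌉ of the month.
Days 1–7 hold the 1st Monday, 8–14 the 2nd, 15–21 the 3rd, 22–28 the 4th, 29–31 the 5th.
3 is in the range for the 1st.

1st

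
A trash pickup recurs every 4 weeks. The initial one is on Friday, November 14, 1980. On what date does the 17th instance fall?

The 17th occurrence is 16 intervals after the first: 16 × 28 = 448 days after November 14, 1980.
November has 30 days — 16 days to the end of November leaves 432.
From end of November to end of 1980 is 31 days (401 left).
1981 has 365 days (36 left).
January has 31 days (5 left).
5 days into February → February 5, 1982.

February 5, 1982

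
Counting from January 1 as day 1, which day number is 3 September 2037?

246

Days in months before September: 31 + 28 + 31 + 30 + 31 + 30 + 31 + 31 = 243.
Plus 3 days into September → day 246.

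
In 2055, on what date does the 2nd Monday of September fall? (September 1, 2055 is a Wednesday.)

September 2055 begins on a Wednesday, so the first Monday is September 6 (5 days later).
The 2nd Monday is 1 weeks later: 6 + 7 = 13.

13 September 2055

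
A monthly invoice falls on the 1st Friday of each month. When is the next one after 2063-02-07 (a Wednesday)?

February 2063 starts on a Thursday, so its 1st Friday is 2063-02-02 (1 day in).
That is not after 2063-02-07, so look at March 2063.
March 2063 starts on a Thursday, so its 1st Friday is 2063-03-02 (1 day in).

2063-03-02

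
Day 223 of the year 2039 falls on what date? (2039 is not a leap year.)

August 11, 2039

January has 31 days (223 − 31 = 192 remain).
February has 28 days (192 − 28 = 164 remain).
March has 31 days (164 − 31 = 133 remain).
April has 30 days (133 − 30 = 103 remain).
May has 31 days (103 − 31 = 72 remain).
June has 30 days (72 − 30 = 42 remain).
July has 31 days (42 − 31 = 11 remain).
11 into August → August 11.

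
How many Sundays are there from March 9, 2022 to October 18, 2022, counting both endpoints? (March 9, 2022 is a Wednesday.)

March 9, 2022 is a Wednesday; the first Sunday on or after it is March 13, 2022 (4 days later).
From March 13, 2022 to October 18, 2022: 18 + 30 + 31 + 30 + 31 + 31 + 30 + 18 = 219 days (rest of March, April, May, June, July, August, September, October).
219 ÷ 7 = 31 full weeks with remainder 2, so 31 more Sundays after the first → 32.

32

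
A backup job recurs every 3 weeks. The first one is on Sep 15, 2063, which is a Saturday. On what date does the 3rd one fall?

Oct 27, 2063

The 3rd occurrence is 2 intervals after the first: 2 × 21 = 42 days after Sep 15, 2063.
Sep has 30 days — 15 days to the end of Sep leaves 27.
27 days into Oct → Oct 27, 2063.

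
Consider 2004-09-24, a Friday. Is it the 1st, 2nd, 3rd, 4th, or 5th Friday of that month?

Day 24 falls in week ⌈24/7⌉ of the month.
Days 1–7 hold the 1st Friday, 8–14 the 2nd, 15–21 the 3rd, 22–28 the 4th, 29–31 the 5th.
24 is in the range for the 4th.

4th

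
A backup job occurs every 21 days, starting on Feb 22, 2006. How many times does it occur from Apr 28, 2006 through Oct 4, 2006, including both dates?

7

Occurrences land 21·i days after Feb 22, 2006 for i = 0, 1, 2, …
Apr 28, 2006 is 65 days after the start; 65 ÷ 21 = 3 remainder 2; since the remainder is 2, round up to i = 4. First occurrence in the window: #5 on May 17, 2006 (4×21 = 84 days in).
Oct 4, 2006 is 224 days after the start; 224 ÷ 21 = 10 remainder 14. Last occurrence in the window: #11 on Sep 20, 2006.
Occurrences #5 through #11: 7 in total.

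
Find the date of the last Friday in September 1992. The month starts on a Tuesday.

September 1992 begins on a Tuesday, so the first Friday is September 4 (3 days later).
September 1992 has 30 days. Adding weeks: 4, 11, 18, 25 — the last one ≤ 30 is the 25th.

1992-09-25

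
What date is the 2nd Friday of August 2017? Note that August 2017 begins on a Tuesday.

August 2017 begins on a Tuesday, so the first Friday is August 4 (3 days later).
The 2nd Friday is 1 weeks later: 4 + 7 = 11.

August 11, 2017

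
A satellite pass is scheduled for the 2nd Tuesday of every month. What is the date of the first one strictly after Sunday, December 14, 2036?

December 2036 starts on a Monday; its first Tuesday is the 2nd, so the 2nd Tuesday is the 9th — December 9, 2036.
That is not after December 14, 2036, so look at January 2037.
January 2037 starts on a Thursday; its first Tuesday is the 6th, so the 2nd Tuesday is the 13th — January 13, 2037.

January 13, 2037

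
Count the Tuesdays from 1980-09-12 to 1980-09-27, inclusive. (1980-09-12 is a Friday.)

1980-09-12 is a Friday; the first Tuesday on or after it is 1980-09-16 (4 days later).
From 1980-09-16 to 1980-09-27 is 27 − 16 = 11 days.
11 ÷ 7 = 1 full weeks with remainder 4, so 1 more Tuesdays after the first → 2.

2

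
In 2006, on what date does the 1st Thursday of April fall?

April 6, 2006

The first Thursday of April 2006 is April 6.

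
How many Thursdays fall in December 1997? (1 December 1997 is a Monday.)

1 December 1997 is a Monday; the first Thursday on or after it is 4 December 1997 (3 days later).
From 4 December 1997 to 31 December 1997 is 31 − 4 = 27 days.
27 ÷ 7 = 3 full weeks with remainder 6, so 3 more Thursdays after the first → 4.

4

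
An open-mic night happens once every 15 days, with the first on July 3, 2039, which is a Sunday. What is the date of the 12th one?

December 15, 2039

The 12th occurrence is 11 intervals after the first: 11 × 15 = 165 days after July 3, 2039.
July has 31 days — 28 days to the end of July leaves 137.
August has 31 days (106 left).
September has 30 days (76 left).
October has 31 days (45 left).
November has 30 days (15 left).
15 days into December → December 15, 2039.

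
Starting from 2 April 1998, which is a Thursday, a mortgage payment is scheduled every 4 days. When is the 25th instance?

The 25th occurrence is 24 intervals after the first: 24 × 4 = 96 days after 2 April 1998.
April has 30 days — 28 days to the end of April leaves 68.
May has 31 days (37 left).
June has 30 days (7 left).
7 days into July → 7 July 1998.

7 July 1998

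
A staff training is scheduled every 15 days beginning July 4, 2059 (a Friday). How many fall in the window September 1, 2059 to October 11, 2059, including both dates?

Occurrences land 15·i days after July 4, 2059 for i = 0, 1, 2, …
September 1, 2059 is 59 days after the start; 59 ÷ 15 = 3 remainder 14; since the remainder is 14, round up to i = 4. First occurrence in the window: #5 on September 2, 2059 (4×15 = 60 days in).
October 11, 2059 is 99 days after the start; 99 ÷ 15 = 6 remainder 9. Last occurrence in the window: #7 on October 2, 2059.
Occurrences #5 through #7: 3 in total.

3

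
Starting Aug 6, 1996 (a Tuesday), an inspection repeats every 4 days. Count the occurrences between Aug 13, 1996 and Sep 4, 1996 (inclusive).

6

Occurrences land 4·i days after Aug 6, 1996 for i = 0, 1, 2, …
Aug 13, 1996 is 7 days after the start; 7 ÷ 4 = 1 remainder 3; since the remainder is 3, round up to i = 2. First occurrence in the window: #3 on Aug 14, 1996 (2×4 = 8 days in).
Sep 4, 1996 is 29 days after the start; 29 ÷ 4 = 7 remainder 1. Last occurrence in the window: #8 on Sep 3, 1996.
Occurrences #3 through #8: 6 in total.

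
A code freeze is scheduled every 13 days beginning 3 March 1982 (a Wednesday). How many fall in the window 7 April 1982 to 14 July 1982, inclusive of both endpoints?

Occurrences land 13·i days after 3 March 1982 for i = 0, 1, 2, …
7 April 1982 is 35 days after the start; 35 ÷ 13 = 2 remainder 9; since the remainder is 9, round up to i = 3. First occurrence in the window: #4 on 11 April 1982 (3×13 = 39 days in).
14 July 1982 is 133 days after the start; 133 ÷ 13 = 10 remainder 3. Last occurrence in the window: #11 on 11 July 1982.
Occurrences #4 through #11: 8 in total.

8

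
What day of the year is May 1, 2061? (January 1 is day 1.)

121

Days in months before May: 31 + 28 + 31 + 30 = 120.
Plus 1 day into May → day 121.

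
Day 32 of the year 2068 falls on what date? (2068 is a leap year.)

January has 31 days (32 − 31 = 1 remain).
1 into February → February 1.

February 1, 2068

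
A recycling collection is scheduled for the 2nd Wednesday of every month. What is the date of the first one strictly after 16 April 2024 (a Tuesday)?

April 2024 starts on a Monday; its first Wednesday is the 3rd, so the 2nd Wednesday is the 10th — 10 April 2024.
That is not after 16 April 2024, so look at May 2024.
May 2024 starts on a Wednesday; its first Wednesday is the 1st, so the 2nd Wednesday is the 8th — 8 May 2024.

8 May 2024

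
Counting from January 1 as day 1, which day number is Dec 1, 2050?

Days in months before Dec: 31 + 28 + 31 + 30 + 31 + 30 + 31 + 31 + 30 + 31 + 30 = 334.
Plus 1 day into Dec → day 335.

335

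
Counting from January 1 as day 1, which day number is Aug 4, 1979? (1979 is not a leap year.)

Days in months before Aug: 31 + 28 + 31 + 30 + 31 + 30 + 31 = 212.
Plus 4 days into Aug → day 216.

216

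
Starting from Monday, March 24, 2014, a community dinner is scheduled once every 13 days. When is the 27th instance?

The 27th occurrence is 26 intervals after the first: 26 × 13 = 338 days after March 24, 2014.
March has 31 days — 7 days to the end of March leaves 331.
April has 30 days (301 left).
May has 31 days (270 left).
June has 30 days (240 left).
July has 31 days (209 left).
August has 31 days (178 left).
September has 30 days (148 left).
October has 31 days (117 left).
November has 30 days (87 left).
December has 31 days (56 left).
January has 31 days (25 left).
25 days into February → February 25, 2015.

February 25, 2015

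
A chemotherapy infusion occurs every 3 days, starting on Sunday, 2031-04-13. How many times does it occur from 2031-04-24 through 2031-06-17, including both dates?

Occurrences land 3·i days after 2031-04-13 for i = 0, 1, 2, …
2031-04-24 is 11 days after the start; 11 ÷ 3 = 3 remainder 2; since the remainder is 2, round up to i = 4. First occurrence in the window: #5 on 2031-04-25 (4×3 = 12 days in).
2031-06-17 is 65 days after the start; 65 ÷ 3 = 21 remainder 2. Last occurrence in the window: #22 on 2031-06-15.
Occurrences #5 through #22: 18 in total.

18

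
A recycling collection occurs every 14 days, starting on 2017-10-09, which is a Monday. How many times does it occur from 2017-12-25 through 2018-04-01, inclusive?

7

Occurrences land 14·i days after 2017-10-09 for i = 0, 1, 2, …
2017-12-25 is 77 days after the start; 77 ÷ 14 = 5 remainder 7; since the remainder is 7, round up to i = 6. First occurrence in the window: #7 on 2018-01-01 (6×14 = 84 days in).
2018-04-01 is 174 days after the start; 174 ÷ 14 = 12 remainder 6. Last occurrence in the window: #13 on 2018-03-26.
Occurrences #7 through #13: 7 in total.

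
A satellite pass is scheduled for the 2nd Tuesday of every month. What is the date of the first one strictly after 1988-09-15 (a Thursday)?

1988-10-11

September 1988 starts on a Thursday; its first Tuesday is the 6th, so the 2nd Tuesday is the 13th — 1988-09-13.
That is not after 1988-09-15, so look at October 1988.
October 1988 starts on a Saturday; its first Tuesday is the 4th, so the 2nd Tuesday is the 11th — 1988-10-11.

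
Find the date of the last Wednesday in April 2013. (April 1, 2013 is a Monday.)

24 April 2013

April 2013 begins on a Monday, so the first Wednesday is April 3 (2 days later).
April 2013 has 30 days. Adding weeks: 3, 10, 17, 24 — the last one ≤ 30 is the 24th.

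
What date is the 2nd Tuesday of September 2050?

September 13, 2050

September 2050 begins on a Thursday, so the first Tuesday is September 6 (5 days later).
The 2nd Tuesday is 1 weeks later: 6 + 7 = 13.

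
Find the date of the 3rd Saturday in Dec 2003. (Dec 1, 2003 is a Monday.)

Dec 2003 begins on a Monday, so the first Saturday is Dec 6 (5 days later).
The 3rd Saturday is 2 weeks later: 6 + 14 = 20.

Dec 20, 2003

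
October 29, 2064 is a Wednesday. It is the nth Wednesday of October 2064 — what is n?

5th

Day 29 falls in week ⌈29/7⌉ of the month.
Days 1–7 hold the 1st Wednesday, 8–14 the 2nd, 15–21 the 3rd, 22–28 the 4th, 29–31 the 5th.
29 is in the range for the 5th.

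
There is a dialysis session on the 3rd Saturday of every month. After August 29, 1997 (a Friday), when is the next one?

September 20, 1997

August 1997 starts on a Friday; its first Saturday is the 2nd, so the 3rd Saturday is the 16th — August 16, 1997.
That is not after August 29, 1997, so look at September 1997.
September 1997 starts on a Monday; its first Saturday is the 6th, so the 3rd Saturday is the 20th — September 20, 1997.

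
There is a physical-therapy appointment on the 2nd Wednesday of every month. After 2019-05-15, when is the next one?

May 2019 starts on a Wednesday; its first Wednesday is the 1st, so the 2nd Wednesday is the 8th — 2019-05-08.
That is not after 2019-05-15, so look at June 2019.
June 2019 starts on a Saturday; its first Wednesday is the 5th, so the 2nd Wednesday is the 12th — 2019-06-12.

2019-06-12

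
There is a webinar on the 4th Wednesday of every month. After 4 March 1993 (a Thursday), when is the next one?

24 March 1993

March 1993 starts on a Monday; its first Wednesday is the 3rd, so the 4th Wednesday is the 24th — 24 March 1993.
24 March 1993 is after 4 March 1993, so that is the next one.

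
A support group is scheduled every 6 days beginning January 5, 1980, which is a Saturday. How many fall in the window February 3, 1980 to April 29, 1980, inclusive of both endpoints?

Occurrences land 6·i days after January 5, 1980 for i = 0, 1, 2, …
February 3, 1980 is 29 days after the start; 29 ÷ 6 = 4 remainder 5; since the remainder is 5, round up to i = 5. First occurrence in the window: #6 on February 4, 1980 (5×6 = 30 days in).
April 29, 1980 is 115 days after the start; 115 ÷ 6 = 19 remainder 1. Last occurrence in the window: #20 on April 28, 1980.
Occurrences #6 through #20: 15 in total.

15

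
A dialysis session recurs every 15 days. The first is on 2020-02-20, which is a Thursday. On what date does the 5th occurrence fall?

2020-04-20

The 5th occurrence is 4 intervals after the first: 4 × 15 = 60 days after 2020-02-20.
February has 29 days — 9 days to the end of February leaves 51.
March has 31 days (20 left).
20 days into April → 2020-04-20.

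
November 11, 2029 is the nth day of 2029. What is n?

315

Days in months before November: 31 + 28 + 31 + 30 + 31 + 30 + 31 + 31 + 30 + 31 = 304.
Plus 11 days into November → day 315.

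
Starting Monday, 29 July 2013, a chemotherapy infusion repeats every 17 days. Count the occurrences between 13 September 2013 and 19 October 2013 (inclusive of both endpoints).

Occurrences land 17·i days after 29 July 2013 for i = 0, 1, 2, …
13 September 2013 is 46 days after the start; 46 ÷ 17 = 2 remainder 12; since the remainder is 12, round up to i = 3. First occurrence in the window: #4 on 18 September 2013 (3×17 = 51 days in).
19 October 2013 is 82 days after the start; 82 ÷ 17 = 4 remainder 14. Last occurrence in the window: #5 on 5 October 2013.
Occurrences #4 through #5: 2 in total.

2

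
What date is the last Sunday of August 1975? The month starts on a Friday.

August 31, 1975

August 1975 begins on a Friday, so the first Sunday is August 3 (2 days later).
August 1975 has 31 days. Adding weeks: 3, 10, 17, 24, 31 — the last one ≤ 31 is the 31st.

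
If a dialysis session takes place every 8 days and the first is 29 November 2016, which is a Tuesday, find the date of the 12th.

The 12th occurrence is 11 intervals after the first: 11 × 8 = 88 days after 29 November 2016.
November has 30 days — 1 day to the end of November leaves 87.
December has 31 days (56 left).
January has 31 days (25 left).
25 days into February → 25 February 2017.

25 February 2017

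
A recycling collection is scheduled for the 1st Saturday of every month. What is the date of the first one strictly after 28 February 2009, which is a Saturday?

February 2009 starts on a Sunday, so its 1st Saturday is 7 February 2009 (6 days in).
That is not after 28 February 2009, so look at March 2009.
March 2009 starts on a Sunday, so its 1st Saturday is 7 March 2009 (6 days in).

7 March 2009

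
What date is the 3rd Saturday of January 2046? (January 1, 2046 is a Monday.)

20 January 2046

January 2046 begins on a Monday, so the first Saturday is January 6 (5 days later).
The 3rd Saturday is 2 weeks later: 6 + 14 = 20.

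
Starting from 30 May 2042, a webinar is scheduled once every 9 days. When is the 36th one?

10 April 2043

The 36th occurrence is 35 intervals after the first: 35 × 9 = 315 days after 30 May 2042.
May has 31 days — 1 day to the end of May leaves 314.
June has 30 days (284 left).
July has 31 days (253 left).
August has 31 days (222 left).
September has 30 days (192 left).
October has 31 days (161 left).
November has 30 days (131 left).
December has 31 days (100 left).
January has 31 days (69 left).
February has 28 days (41 left).
March has 31 days (10 left).
10 days into April → 10 April 2043.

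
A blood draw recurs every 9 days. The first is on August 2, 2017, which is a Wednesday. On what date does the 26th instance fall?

The 26th occurrence is 25 intervals after the first: 25 × 9 = 225 days after August 2, 2017.
August has 31 days — 29 days to the end of August leaves 196.
September has 30 days (166 left).
October has 31 days (135 left).
November has 30 days (105 left).
December has 31 days (74 left).
January has 31 days (43 left).
February has 28 days (15 left).
15 days into March → March 15, 2018.

March 15, 2018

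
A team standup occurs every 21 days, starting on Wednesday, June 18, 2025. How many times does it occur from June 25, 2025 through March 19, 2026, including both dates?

13

Occurrences land 21·i days after June 18, 2025 for i = 0, 1, 2, …
June 25, 2025 is 7 days after the start; 7 ÷ 21 = 0 remainder 7; since the remainder is 7, round up to i = 1. First occurrence in the window: #2 on July 9, 2025 (1×21 = 21 days in).
March 19, 2026 is 274 days after the start; 274 ÷ 21 = 13 remainder 1. Last occurrence in the window: #14 on March 18, 2026.
Occurrences #2 through #14: 13 in total.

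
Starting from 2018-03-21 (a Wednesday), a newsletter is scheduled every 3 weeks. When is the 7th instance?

2018-07-25

The 7th occurrence is 6 intervals after the first: 6 × 21 = 126 days after 2018-03-21.
March has 31 days — 10 days to the end of March leaves 116.
April has 30 days (86 left).
May has 31 days (55 left).
June has 30 days (25 left).
25 days into July → 2018-07-25.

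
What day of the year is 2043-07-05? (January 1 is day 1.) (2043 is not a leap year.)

186

Days in months before July: 31 + 28 + 31 + 30 + 31 + 30 = 181.
Plus 5 days into July → day 186.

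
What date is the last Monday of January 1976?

The first Monday of January 1976 is January 5.
January 1976 has 31 days. Adding weeks: 5, 12, 19, 26 — the last one ≤ 31 is the 26th.

1976-01-26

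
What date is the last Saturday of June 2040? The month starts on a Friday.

June 2040 begins on a Friday, so the first Saturday is June 2 (1 day later).
June 2040 has 30 days. Adding weeks: 2, 9, 16, 23, 30 — the last one ≤ 30 is the 30th.

June 30, 2040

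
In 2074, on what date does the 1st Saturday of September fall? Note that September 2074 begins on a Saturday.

September 2074 begins on a Saturday, so the first Saturday is September 1.

2074-09-01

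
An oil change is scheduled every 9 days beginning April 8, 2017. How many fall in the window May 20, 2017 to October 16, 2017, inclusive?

Occurrences land 9·i days after April 8, 2017 for i = 0, 1, 2, …
May 20, 2017 is 42 days after the start; 42 ÷ 9 = 4 remainder 6; since the remainder is 6, round up to i = 5. First occurrence in the window: #6 on May 23, 2017 (5×9 = 45 days in).
October 16, 2017 is 191 days after the start; 191 ÷ 9 = 21 remainder 2. Last occurrence in the window: #22 on October 14, 2017.
Occurrences #6 through #22: 17 in total.

17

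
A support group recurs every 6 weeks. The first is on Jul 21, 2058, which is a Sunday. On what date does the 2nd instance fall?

Sep 1, 2058

The 2nd occurrence is 1 interval after the first: 1 × 42 = 42 days after Jul 21, 2058.
Jul has 31 days — 10 days to the end of Jul leaves 32.
Aug has 31 days (1 left).
1 day into Sep → Sep 1, 2058.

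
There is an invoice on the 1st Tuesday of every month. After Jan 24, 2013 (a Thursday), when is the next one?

Feb 5, 2013

Jan 2013 starts on a Tuesday, so its 1st Tuesday is Jan 1, 2013.
That is not after Jan 24, 2013, so look at Feb 2013.
Feb 2013 starts on a Friday, so its 1st Tuesday is Feb 5, 2013 (4 days in).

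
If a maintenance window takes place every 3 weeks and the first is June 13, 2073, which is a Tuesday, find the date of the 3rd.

July 25, 2073

The 3rd occurrence is 2 intervals after the first: 2 × 21 = 42 days after June 13, 2073.
June has 30 days — 17 days to the end of June leaves 25.
25 days into July → July 25, 2073.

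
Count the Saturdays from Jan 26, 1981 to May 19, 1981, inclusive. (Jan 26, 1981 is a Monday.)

Jan 26, 1981 is a Monday; the first Saturday on or after it is Jan 31, 1981 (5 days later).
From Jan 31, 1981 to May 19, 1981: 0 + 28 + 31 + 30 + 19 = 108 days (rest of Jan, Feb, Mar, Apr, May).
108 ÷ 7 = 15 full weeks with remainder 3, so 15 more Saturdays after the first → 16.

16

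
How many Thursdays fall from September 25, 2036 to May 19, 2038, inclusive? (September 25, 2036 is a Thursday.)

86

September 25, 2036 is a Thursday; the first Thursday on or after it is September 25, 2036.
From September 25, 2036 to May 19, 2038: 97 + 365 + 139 = 601 days (rest of 2036, 2037, to May 19, 2038 in 2038).
601 ÷ 7 = 85 full weeks with remainder 6, so 85 more Thursdays after the first → 86.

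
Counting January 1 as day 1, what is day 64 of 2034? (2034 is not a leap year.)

5 March 2034

January has 31 days (64 − 31 = 33 remain).
February has 28 days (33 − 28 = 5 remain).
5 into March → March 5.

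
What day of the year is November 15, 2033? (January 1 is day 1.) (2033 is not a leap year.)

319

Days in months before November: 31 + 28 + 31 + 30 + 31 + 30 + 31 + 31 + 30 + 31 = 304.
Plus 15 days into November → day 319.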